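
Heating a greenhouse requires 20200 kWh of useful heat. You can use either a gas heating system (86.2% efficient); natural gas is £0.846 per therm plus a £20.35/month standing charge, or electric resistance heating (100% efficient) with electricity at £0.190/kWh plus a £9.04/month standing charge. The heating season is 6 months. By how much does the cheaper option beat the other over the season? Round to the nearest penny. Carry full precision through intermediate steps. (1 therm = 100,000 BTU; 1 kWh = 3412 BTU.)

Heat load = 20200 kWh × 3412 = 68,922,400 BTU
Gas: input = 68,922,400 / 0.862 = 79,956,381 BTU = 799.6 therm → 799.6 × £0.846 = £676.43; + 6 × £20.35 standing = £798.53
Electric: 68,922,400 BTU / 3412 = 20,200 kWh → × £0.190 = £3,838.00; + 6 × £9.04 standing = £3,892.24
Difference = |£798.53 − £3,892.24| = £3,093.71

£3093.71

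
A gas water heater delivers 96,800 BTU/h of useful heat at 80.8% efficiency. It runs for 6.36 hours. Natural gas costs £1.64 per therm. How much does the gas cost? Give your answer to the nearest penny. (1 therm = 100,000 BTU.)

£12.50

Heat delivered = 96,800 BTU/h × 6.36 h = 615,648 BTU
Gas input = 615,648 / 0.808 = 761,941 BTU
= 761,941 / 100,000 = 7.619 therm
Cost = 7.619 × £1.64/therm = £12.50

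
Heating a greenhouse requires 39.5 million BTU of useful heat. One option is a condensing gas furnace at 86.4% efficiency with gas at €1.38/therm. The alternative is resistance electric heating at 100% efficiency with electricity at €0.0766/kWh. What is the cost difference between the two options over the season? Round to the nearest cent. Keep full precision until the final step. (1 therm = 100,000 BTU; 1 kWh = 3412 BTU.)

Heat load = 39.5 × 10⁶ BTU = 39,500,000 BTU
Gas: input = 39,500,000 / 0.864 = 45,717,593 BTU = 457.2 therm → 457.2 × €1.38 = €630.90
Electric: 39,500,000 BTU / 3412 = 11,580 kWh → × €0.0766 = €886.78
Difference = |€630.90 − €886.78| = €255.88

€255.88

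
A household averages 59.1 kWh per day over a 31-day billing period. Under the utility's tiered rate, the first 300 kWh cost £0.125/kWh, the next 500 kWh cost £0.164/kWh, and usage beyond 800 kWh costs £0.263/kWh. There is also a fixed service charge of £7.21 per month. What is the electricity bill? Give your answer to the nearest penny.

Usage = 59.1 kWh/day × 31 days = 1832.1 kWh
First 300 kWh × £0.125 = £37.50
Next 500 kWh × £0.164 = £82.00
Remaining 1032.1 kWh × £0.263 = £271.44
Energy charge = £390.94; + service £7.21 = £398.15

£398.15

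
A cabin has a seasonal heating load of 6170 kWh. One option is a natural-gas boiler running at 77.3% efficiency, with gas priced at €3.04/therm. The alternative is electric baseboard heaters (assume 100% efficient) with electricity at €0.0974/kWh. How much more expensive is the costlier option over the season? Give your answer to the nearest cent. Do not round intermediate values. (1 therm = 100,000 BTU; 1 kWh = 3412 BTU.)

Heat load = 6170 kWh × 3412 = 21,052,040 BTU
Gas: input = 21,052,040 / 0.773 = 27,234,204 BTU = 272.3 therm → 272.3 × €3.04 = €827.92
Electric: 21,052,040 BTU / 3412 = 6,170 kWh → × €0.0974 = €600.96
Difference = |€827.92 − €600.96| = €226.96

€226.96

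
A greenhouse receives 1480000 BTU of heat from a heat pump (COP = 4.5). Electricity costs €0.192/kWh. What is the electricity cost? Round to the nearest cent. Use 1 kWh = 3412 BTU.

€18.51

Heat delivered = 1,480,000 BTU / 3412 = 433.8 kWh
Electrical input = 433.8 kWh / 4.5 = 96.39 kWh
Cost = 96.39 × €0.192/kWh = €18.51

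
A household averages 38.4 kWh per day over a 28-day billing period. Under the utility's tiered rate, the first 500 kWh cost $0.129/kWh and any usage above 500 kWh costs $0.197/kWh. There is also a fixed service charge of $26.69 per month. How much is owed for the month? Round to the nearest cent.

Usage = 38.4 kWh/day × 28 days = 1075.2 kWh
First 500 kWh × $0.129 = $64.50
Remaining 575.2 kWh × $0.197 = $113.31
Energy charge = $177.81; + service $26.69 = $204.50

$204.50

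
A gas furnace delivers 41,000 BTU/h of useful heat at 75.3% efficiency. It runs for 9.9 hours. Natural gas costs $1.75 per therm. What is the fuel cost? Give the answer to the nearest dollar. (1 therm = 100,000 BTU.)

$9

Heat delivered = 41,000 BTU/h × 9.9 h = 405,900 BTU
Gas input = 405,900 / 0.753 = 539,044 BTU
= 539,044 / 100,000 = 5.39 therm
Cost = 5.39 × $1.75/therm = $9.43 ≈ $9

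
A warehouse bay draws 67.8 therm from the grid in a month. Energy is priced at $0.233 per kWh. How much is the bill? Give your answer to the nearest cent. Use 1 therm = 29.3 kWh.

67.8 therm × (29.3 kWh/therm) = 1,987 kWh
Cost = 1,987 kWh × $0.233/kWh = $462.86

$462.86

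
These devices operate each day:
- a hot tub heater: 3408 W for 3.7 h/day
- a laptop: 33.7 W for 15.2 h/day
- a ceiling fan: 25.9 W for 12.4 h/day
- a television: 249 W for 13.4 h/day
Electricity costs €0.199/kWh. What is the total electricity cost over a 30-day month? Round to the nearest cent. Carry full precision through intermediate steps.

€100.17

hot tub heater: 3408 W × 3.7 h × 30 d = 378,288 Wh = 378.3 kWh
laptop: 33.7 W × 15.2 h × 30 d = 15,367 Wh = 15.37 kWh
ceiling fan: 25.9 W × 12.4 h × 30 d = 9,635 Wh = 9.635 kWh
television: 249 W × 13.4 h × 30 d = 100,098 Wh = 100.1 kWh
Total energy = 378.3 + 15.37 + 9.635 + 100.1 = 503.4 kWh
Cost = 503.4 kWh × €0.199 = €100.17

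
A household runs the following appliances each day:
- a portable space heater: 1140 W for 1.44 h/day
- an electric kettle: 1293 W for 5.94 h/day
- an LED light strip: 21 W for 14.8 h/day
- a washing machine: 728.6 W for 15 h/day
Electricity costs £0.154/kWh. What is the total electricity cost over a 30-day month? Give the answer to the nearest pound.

portable space heater: 1140 W × 1.44 h × 30 d = 49,248 Wh = 49.25 kWh
electric kettle: 1293 W × 5.94 h × 30 d = 230,413 Wh = 230.4 kWh
LED light strip: 21 W × 14.8 h × 30 d = 9,324 Wh = 9.324 kWh
washing machine: 728.6 W × 15 h × 30 d = 327,870 Wh = 327.9 kWh
Total energy = 49.25 + 230.4 + 9.324 + 327.9 = 616.9 kWh
Cost = 616.9 kWh × £0.154 = £95.00

£95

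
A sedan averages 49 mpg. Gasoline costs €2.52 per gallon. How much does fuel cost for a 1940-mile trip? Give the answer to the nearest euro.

Fuel = 1940 mi / 49 mpg = 39.59 gal
Cost = 39.59 gal × €2.52/gal = €99.77 ≈ €100

€100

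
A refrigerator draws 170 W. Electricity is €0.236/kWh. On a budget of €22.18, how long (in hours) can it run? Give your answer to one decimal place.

552.8 h

Energy budget = €22.18 / €0.236 per kWh = 93.98 kWh = 93,983 Wh
Runtime = 93,983 Wh / 170 W = 552.8 h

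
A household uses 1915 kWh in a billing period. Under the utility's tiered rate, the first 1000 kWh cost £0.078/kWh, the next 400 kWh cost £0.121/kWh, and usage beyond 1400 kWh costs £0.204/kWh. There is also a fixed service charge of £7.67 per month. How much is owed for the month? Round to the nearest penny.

£239.13

First 1000 kWh × £0.078 = £78.00
Next 400 kWh × £0.121 = £48.40
Remaining 515 kWh × £0.204 = £105.06
Energy charge = £231.46; + service £7.67 = £239.13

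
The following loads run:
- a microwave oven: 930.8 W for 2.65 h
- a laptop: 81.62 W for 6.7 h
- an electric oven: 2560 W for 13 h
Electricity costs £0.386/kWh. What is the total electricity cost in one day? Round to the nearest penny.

microwave oven: 930.8 W × 2.65 h = 2,467 Wh = 2.467 kWh
laptop: 81.62 W × 6.7 h = 547 Wh = 0.5469 kWh
electric oven: 2560 W × 13 h = 33,280 Wh = 33.28 kWh
Total energy = 2.467 + 0.5469 + 33.28 = 36.29 kWh
Cost = 36.29 kWh × £0.386 = £14.01

£14.01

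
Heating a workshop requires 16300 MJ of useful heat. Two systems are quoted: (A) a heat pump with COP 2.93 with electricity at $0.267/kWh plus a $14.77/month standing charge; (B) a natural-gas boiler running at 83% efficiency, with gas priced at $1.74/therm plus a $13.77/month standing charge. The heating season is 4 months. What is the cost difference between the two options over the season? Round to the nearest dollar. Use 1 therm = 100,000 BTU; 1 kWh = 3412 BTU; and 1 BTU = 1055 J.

$93

Heat load = 16300 MJ = 16,300,000,000 J / 1055 = 15,450,237 BTU
Gas: input = 15,450,237 / 0.83 = 18,614,743 BTU = 186.1 therm → 186.1 × $1.74 = $323.90; + 4 × $13.77 standing = $378.98
Heat pump: 15,450,237 BTU / 3412 = 4,528 kWh heat; / 2.93 = 1,545 kWh in → × $0.267 = $412.64; + 4 × $14.77 standing = $471.72
Difference = |$378.98 − $471.72| = $92.74 ≈ $93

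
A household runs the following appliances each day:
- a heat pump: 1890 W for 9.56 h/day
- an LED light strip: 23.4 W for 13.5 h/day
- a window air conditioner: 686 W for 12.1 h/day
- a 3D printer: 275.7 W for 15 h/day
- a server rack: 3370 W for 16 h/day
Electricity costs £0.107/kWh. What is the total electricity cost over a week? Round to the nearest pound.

heat pump: 1890 W × 9.56 h × 7 d = 126,479 Wh = 126.5 kWh
LED light strip: 23.4 W × 13.5 h × 7 d = 2,211 Wh = 2.211 kWh
window air conditioner: 686 W × 12.1 h × 7 d = 58,104 Wh = 58.1 kWh
3D printer: 275.7 W × 15 h × 7 d = 28,948 Wh = 28.95 kWh
server rack: 3370 W × 16 h × 7 d = 377,440 Wh = 377.4 kWh
Total energy = 126.5 + 2.211 + 58.1 + 28.95 + 377.4 = 593.2 kWh
Cost = 593.2 kWh × £0.107 = £63.47 ≈ £63

£63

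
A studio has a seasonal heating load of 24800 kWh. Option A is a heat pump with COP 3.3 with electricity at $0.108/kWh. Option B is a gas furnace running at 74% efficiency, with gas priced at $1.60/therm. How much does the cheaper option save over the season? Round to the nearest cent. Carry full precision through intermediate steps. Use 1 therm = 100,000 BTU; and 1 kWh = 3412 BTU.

Heat load = 24800 kWh × 3412 = 84,617,600 BTU
Gas: input = 84,617,600 / 0.74 = 114,348,108 BTU = 1,143 therm → 1,143 × $1.60 = $1,829.57
Heat pump: 84,617,600 BTU / 3412 = 24,800 kWh heat; / 3.3 = 7,515 kWh in → × $0.108 = $811.64
Difference = |$1,829.57 − $811.64| = $1,017.93

$1017.93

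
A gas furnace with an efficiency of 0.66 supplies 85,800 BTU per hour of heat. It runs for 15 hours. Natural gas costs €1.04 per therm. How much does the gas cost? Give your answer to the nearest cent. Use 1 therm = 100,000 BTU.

€20.28

Heat delivered = 85,800 BTU/h × 15 h = 1,287,000 BTU
Gas input = 1,287,000 / 0.66 = 1,950,000 BTU
= 1,950,000 / 100,000 = 19.5 therm
Cost = 19.5 × €1.04/therm = €20.28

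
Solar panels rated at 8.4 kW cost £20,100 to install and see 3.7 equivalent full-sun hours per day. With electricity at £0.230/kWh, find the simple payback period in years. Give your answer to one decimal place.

Daily generation = 8.4 kW × 3.7 h = 31.08 kWh
Annual generation = 31.08 × 365 = 11344 kWh
Annual savings = 11344 × £0.230 = £2,609.17
Payback = £20,100 / £2,609.17 = 7.7 years

7.7 years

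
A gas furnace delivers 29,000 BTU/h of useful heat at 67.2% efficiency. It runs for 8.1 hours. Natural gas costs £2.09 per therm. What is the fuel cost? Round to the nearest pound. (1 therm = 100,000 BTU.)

Heat delivered = 29,000 BTU/h × 8.1 h = 234,900 BTU
Gas input = 234,900 / 0.672 = 349,554 BTU
= 349,554 / 100,000 = 3.496 therm
Cost = 3.496 × £2.09/therm = £7.31 ≈ £7

£7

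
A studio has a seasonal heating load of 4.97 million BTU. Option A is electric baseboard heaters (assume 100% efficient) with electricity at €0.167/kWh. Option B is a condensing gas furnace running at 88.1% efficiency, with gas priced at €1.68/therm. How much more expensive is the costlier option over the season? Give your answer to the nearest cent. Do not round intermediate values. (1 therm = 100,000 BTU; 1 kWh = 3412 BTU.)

€148.48

Heat load = 4.97 × 10⁶ BTU = 4,970,000 BTU
Gas: input = 4,970,000 / 0.881 = 5,641,317 BTU = 56.41 therm → 56.41 × €1.68 = €94.77
Electric: 4,970,000 BTU / 3412 = 1,457 kWh → × €0.167 = €243.26
Difference = |€94.77 − €243.26| = €148.48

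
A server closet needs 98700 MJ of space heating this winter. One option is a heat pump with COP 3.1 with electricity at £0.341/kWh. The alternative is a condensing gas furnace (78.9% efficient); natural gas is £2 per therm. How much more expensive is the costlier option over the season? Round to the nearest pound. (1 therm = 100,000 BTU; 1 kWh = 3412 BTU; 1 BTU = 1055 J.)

£645

Heat load = 98700 MJ = 98,700,000,000 J / 1055 = 93,554,502 BTU
Gas: input = 93,554,502 / 0.789 = 118,573,514 BTU = 1,186 therm → 1,186 × £2 = £2,371.47
Heat pump: 93,554,502 BTU / 3412 = 27,420 kWh heat; / 3.1 = 8,845 kWh in → × £0.341 = £3,016.12
Difference = |£2,371.47 − £3,016.12| = £644.65 ≈ £645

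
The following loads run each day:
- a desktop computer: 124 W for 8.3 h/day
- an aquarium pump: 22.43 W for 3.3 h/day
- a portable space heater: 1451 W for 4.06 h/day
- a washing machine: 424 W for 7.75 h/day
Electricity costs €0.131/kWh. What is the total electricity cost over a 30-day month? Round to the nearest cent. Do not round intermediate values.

desktop computer: 124 W × 8.3 h × 30 d = 30,876 Wh = 30.88 kWh
aquarium pump: 22.43 W × 3.3 h × 30 d = 2,221 Wh = 2.221 kWh
portable space heater: 1451 W × 4.06 h × 30 d = 176,732 Wh = 176.7 kWh
washing machine: 424 W × 7.75 h × 30 d = 98,580 Wh = 98.58 kWh
Total energy = 30.88 + 2.221 + 176.7 + 98.58 = 308.4 kWh
Cost = 308.4 kWh × €0.131 = €40.40

€40.40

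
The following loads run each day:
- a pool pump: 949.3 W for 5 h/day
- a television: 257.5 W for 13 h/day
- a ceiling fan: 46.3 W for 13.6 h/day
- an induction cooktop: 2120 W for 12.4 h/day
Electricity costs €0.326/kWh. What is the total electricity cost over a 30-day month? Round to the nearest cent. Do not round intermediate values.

€342.41

pool pump: 949.3 W × 5 h × 30 d = 142,395 Wh = 142.4 kWh
television: 257.5 W × 13 h × 30 d = 100,425 Wh = 100.4 kWh
ceiling fan: 46.3 W × 13.6 h × 30 d = 18,890 Wh = 18.89 kWh
induction cooktop: 2120 W × 12.4 h × 30 d = 788,640 Wh = 788.6 kWh
Total energy = 142.4 + 100.4 + 18.89 + 788.6 = 1,050 kWh
Cost = 1,050 kWh × €0.326 = €342.41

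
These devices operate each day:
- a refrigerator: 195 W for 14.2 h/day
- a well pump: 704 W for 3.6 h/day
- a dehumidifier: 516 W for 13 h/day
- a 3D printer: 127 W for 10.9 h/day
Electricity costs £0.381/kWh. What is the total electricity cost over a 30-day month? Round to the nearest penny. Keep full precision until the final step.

refrigerator: 195 W × 14.2 h × 30 d = 83,070 Wh = 83.07 kWh
well pump: 704 W × 3.6 h × 30 d = 76,032 Wh = 76.03 kWh
dehumidifier: 516 W × 13 h × 30 d = 201,240 Wh = 201.2 kWh
3D printer: 127 W × 10.9 h × 30 d = 41,529 Wh = 41.53 kWh
Total energy = 83.07 + 76.03 + 201.2 + 41.53 = 401.9 kWh
Cost = 401.9 kWh × £0.381 = £153.11

£153.11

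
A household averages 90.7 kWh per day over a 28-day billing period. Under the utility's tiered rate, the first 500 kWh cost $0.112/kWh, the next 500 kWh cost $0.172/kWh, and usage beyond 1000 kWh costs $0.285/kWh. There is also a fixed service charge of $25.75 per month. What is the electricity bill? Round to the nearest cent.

$606.54

Usage = 90.7 kWh/day × 28 days = 2539.6 kWh
First 500 kWh × $0.112 = $56.00
Next 500 kWh × $0.172 = $86.00
Remaining 1539.6 kWh × $0.285 = $438.79
Energy charge = $580.79; + service $25.75 = $606.54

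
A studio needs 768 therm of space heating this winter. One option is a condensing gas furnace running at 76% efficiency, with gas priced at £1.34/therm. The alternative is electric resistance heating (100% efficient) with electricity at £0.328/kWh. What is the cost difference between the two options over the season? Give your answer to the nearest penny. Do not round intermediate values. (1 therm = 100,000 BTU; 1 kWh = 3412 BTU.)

Heat load = 768 therm × 100,000 = 76,800,000 BTU
Gas: input = 76,800,000 / 0.76 = 101,052,632 BTU = 1,011 therm → 1,011 × £1.34 = £1,354.11
Electric: 76,800,000 BTU / 3412 = 22,510 kWh → × £0.328 = £7,382.88
Difference = |£1,354.11 − £7,382.88| = £6,028.78

£6028.78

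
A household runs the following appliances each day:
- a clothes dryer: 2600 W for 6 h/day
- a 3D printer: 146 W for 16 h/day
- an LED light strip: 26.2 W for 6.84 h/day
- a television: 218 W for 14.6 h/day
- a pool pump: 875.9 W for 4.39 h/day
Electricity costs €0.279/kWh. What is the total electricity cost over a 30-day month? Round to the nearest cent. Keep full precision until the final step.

€210.45

clothes dryer: 2600 W × 6 h × 30 d = 468,000 Wh = 468 kWh
3D printer: 146 W × 16 h × 30 d = 70,080 Wh = 70.08 kWh
LED light strip: 26.2 W × 6.84 h × 30 d = 5,376 Wh = 5.376 kWh
television: 218 W × 14.6 h × 30 d = 95,484 Wh = 95.48 kWh
pool pump: 875.9 W × 4.39 h × 30 d = 115,356 Wh = 115.4 kWh
Total energy = 468 + 70.08 + 5.376 + 95.48 + 115.4 = 754.3 kWh
Cost = 754.3 kWh × €0.279 = €210.45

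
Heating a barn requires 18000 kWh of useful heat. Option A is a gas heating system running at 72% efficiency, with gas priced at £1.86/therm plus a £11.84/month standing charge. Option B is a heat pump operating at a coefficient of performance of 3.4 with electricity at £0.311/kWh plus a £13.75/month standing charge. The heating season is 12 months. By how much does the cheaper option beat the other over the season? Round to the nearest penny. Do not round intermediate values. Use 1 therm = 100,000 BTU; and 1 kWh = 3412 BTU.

Heat load = 18000 kWh × 3412 = 61,416,000 BTU
Gas: input = 61,416,000 / 0.72 = 85,300,000 BTU = 853 therm → 853 × £1.86 = £1,586.58; + 12 × £11.84 standing = £1,728.66
Heat pump: 61,416,000 BTU / 3412 = 18,000 kWh heat; / 3.4 = 5,294 kWh in → × £0.311 = £1,646.47; + 12 × £13.75 standing = £1,811.47
Difference = |£1,728.66 − £1,811.47| = £82.81

£82.81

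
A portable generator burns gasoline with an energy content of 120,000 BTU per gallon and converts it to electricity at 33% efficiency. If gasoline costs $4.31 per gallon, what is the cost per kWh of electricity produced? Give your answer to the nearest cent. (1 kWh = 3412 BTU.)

Electrical output per gallon = 120,000 BTU × 0.33 / 3412 BTU/kWh = 11.61 kWh
Cost per kWh = $4.31 / 11.61 kWh = $0.371

$0.37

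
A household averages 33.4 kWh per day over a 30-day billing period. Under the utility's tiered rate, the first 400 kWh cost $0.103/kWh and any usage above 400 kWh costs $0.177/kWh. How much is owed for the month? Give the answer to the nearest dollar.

$148

Usage = 33.4 kWh/day × 30 days = 1002 kWh
First 400 kWh × $0.103 = $41.20
Remaining 602 kWh × $0.177 = $106.55
Total = $147.75 ≈ $148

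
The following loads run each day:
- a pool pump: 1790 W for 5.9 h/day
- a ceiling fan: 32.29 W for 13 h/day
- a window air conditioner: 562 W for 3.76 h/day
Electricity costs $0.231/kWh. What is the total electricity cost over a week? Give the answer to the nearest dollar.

pool pump: 1790 W × 5.9 h × 7 d = 73,927 Wh = 73.93 kWh
ceiling fan: 32.29 W × 13 h × 7 d = 2,938 Wh = 2.938 kWh
window air conditioner: 562 W × 3.76 h × 7 d = 14,792 Wh = 14.79 kWh
Total energy = 73.93 + 2.938 + 14.79 = 91.66 kWh
Cost = 91.66 kWh × $0.231 = $21.17 ≈ $21

$21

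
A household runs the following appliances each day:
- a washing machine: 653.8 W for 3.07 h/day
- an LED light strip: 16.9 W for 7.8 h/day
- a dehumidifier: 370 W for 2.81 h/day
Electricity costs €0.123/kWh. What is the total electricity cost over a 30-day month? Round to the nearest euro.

€12

washing machine: 653.8 W × 3.07 h × 30 d = 60,215 Wh = 60.21 kWh
LED light strip: 16.9 W × 7.8 h × 30 d = 3,955 Wh = 3.955 kWh
dehumidifier: 370 W × 2.81 h × 30 d = 31,191 Wh = 31.19 kWh
Total energy = 60.21 + 3.955 + 31.19 = 95.36 kWh
Cost = 95.36 kWh × €0.123 = €11.73 ≈ €12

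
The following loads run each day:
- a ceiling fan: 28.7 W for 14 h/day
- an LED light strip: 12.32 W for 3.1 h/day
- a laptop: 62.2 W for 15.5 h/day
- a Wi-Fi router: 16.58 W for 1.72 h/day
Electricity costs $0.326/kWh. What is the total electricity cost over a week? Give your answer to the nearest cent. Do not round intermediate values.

ceiling fan: 28.7 W × 14 h × 7 d = 2,813 Wh = 2.813 kWh
LED light strip: 12.32 W × 3.1 h × 7 d = 267 Wh = 0.2673 kWh
laptop: 62.2 W × 15.5 h × 7 d = 6,749 Wh = 6.749 kWh
Wi-Fi router: 16.58 W × 1.72 h × 7 d = 200 Wh = 0.1996 kWh
Total energy = 2.813 + 0.2673 + 6.749 + 0.1996 = 10.03 kWh
Cost = 10.03 kWh × $0.326 = $3.27

$3.27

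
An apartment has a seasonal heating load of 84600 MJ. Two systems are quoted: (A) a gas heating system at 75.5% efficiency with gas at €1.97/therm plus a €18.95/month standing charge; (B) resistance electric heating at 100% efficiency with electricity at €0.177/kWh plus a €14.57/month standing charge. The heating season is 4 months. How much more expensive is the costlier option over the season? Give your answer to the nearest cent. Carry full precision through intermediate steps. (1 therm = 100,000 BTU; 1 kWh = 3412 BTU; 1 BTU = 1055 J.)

Heat load = 84600 MJ = 84,600,000,000 J / 1055 = 80,189,573 BTU
Gas: input = 80,189,573 / 0.755 = 106,211,356 BTU = 1,062 therm → 1,062 × €1.97 = €2,092.36; + 4 × €18.95 standing = €2,168.16
Electric: 80,189,573 BTU / 3412 = 23,500 kWh → × €0.177 = €4,159.89; + 4 × €14.57 standing = €4,218.17
Difference = |€2,168.16 − €4,218.17| = €2,050.01

€2050.01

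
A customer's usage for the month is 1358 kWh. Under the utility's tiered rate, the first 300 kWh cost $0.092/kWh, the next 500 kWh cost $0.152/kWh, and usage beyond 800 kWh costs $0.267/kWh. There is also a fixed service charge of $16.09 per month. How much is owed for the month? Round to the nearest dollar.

First 300 kWh × $0.092 = $27.60
Next 500 kWh × $0.152 = $76.00
Remaining 558 kWh × $0.267 = $148.99
Energy charge = $252.59; + service $16.09 = $268.68 ≈ $269

$269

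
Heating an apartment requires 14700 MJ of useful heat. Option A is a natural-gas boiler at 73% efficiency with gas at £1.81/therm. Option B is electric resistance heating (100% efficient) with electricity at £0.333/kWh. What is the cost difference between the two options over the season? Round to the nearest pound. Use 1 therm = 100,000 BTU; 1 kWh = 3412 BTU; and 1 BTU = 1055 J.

Heat load = 14700 MJ = 14,700,000,000 J / 1055 = 13,933,649 BTU
Gas: input = 13,933,649 / 0.73 = 19,087,191 BTU = 190.9 therm → 190.9 × £1.81 = £345.48
Electric: 13,933,649 BTU / 3412 = 4,084 kWh → × £0.333 = £1,359.88
Difference = |£345.48 − £1,359.88| = £1,014.40 ≈ £1014

£1014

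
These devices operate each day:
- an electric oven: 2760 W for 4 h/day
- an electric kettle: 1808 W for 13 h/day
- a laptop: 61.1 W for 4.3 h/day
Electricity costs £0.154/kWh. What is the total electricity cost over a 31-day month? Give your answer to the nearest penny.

£166.17

electric oven: 2760 W × 4 h × 31 d = 342,240 Wh = 342.2 kWh
electric kettle: 1808 W × 13 h × 31 d = 728,624 Wh = 728.6 kWh
laptop: 61.1 W × 4.3 h × 31 d = 8,145 Wh = 8.145 kWh
Total energy = 342.2 + 728.6 + 8.145 = 1,079 kWh
Cost = 1,079 kWh × £0.154 = £166.17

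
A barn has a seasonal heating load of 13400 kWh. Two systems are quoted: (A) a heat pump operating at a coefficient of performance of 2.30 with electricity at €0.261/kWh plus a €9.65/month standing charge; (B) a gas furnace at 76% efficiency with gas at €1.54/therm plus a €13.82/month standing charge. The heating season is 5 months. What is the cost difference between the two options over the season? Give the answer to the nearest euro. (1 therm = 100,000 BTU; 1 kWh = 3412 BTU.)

Heat load = 13400 kWh × 3412 = 45,720,800 BTU
Gas: input = 45,720,800 / 0.76 = 60,158,947 BTU = 601.6 therm → 601.6 × €1.54 = €926.45; + 5 × €13.82 standing = €995.55
Heat pump: 45,720,800 BTU / 3412 = 13,400 kWh heat; / 2.30 = 5,826 kWh in → × €0.261 = €1,520.61; + 5 × €9.65 standing = €1,568.86
Difference = |€995.55 − €1,568.86| = €573.31 ≈ €573

€573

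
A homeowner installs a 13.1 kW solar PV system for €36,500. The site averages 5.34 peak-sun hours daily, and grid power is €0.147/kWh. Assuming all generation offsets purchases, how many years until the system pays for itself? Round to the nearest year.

Daily generation = 13.1 kW × 5.34 h = 69.95 kWh
Annual generation = 69.95 × 365 = 25533 kWh
Annual savings = 25533 × €0.147 = €3,753.38
Payback = €36,500 / €3,753.38 = 9.72 years

10 years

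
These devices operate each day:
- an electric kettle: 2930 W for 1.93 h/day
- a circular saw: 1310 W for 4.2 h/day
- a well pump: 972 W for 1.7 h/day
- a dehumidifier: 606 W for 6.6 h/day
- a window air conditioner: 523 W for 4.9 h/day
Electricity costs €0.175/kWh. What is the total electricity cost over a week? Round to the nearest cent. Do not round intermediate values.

€23.73

electric kettle: 2930 W × 1.93 h × 7 d = 39,584 Wh = 39.58 kWh
circular saw: 1310 W × 4.2 h × 7 d = 38,514 Wh = 38.51 kWh
well pump: 972 W × 1.7 h × 7 d = 11,567 Wh = 11.57 kWh
dehumidifier: 606 W × 6.6 h × 7 d = 27,997 Wh = 28 kWh
window air conditioner: 523 W × 4.9 h × 7 d = 17,939 Wh = 17.94 kWh
Total energy = 39.58 + 38.51 + 11.57 + 28 + 17.94 = 135.6 kWh
Cost = 135.6 kWh × €0.175 = €23.73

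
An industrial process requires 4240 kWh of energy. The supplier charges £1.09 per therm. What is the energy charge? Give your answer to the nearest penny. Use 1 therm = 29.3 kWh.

£157.73

4240 kWh × (0.03413 therm/kWh) = 144.7 therm
Cost = 144.7 therm × £1.09/therm = £157.73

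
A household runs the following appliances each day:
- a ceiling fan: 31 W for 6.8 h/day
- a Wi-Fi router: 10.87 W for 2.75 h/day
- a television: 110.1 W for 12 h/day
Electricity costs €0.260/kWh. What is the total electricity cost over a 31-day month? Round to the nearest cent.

€12.59

ceiling fan: 31 W × 6.8 h × 31 d = 6,535 Wh = 6.535 kWh
Wi-Fi router: 10.87 W × 2.75 h × 31 d = 927 Wh = 0.9267 kWh
television: 110.1 W × 12 h × 31 d = 40,957 Wh = 40.96 kWh
Total energy = 6.535 + 0.9267 + 40.96 = 48.42 kWh
Cost = 48.42 kWh × €0.260 = €12.59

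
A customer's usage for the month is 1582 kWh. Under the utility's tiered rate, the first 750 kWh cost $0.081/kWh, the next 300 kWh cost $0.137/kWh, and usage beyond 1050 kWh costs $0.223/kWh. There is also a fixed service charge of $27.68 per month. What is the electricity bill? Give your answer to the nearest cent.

$248.17

First 750 kWh × $0.081 = $60.75
Next 300 kWh × $0.137 = $41.10
Remaining 532 kWh × $0.223 = $118.64
Energy charge = $220.49; + service $27.68 = $248.17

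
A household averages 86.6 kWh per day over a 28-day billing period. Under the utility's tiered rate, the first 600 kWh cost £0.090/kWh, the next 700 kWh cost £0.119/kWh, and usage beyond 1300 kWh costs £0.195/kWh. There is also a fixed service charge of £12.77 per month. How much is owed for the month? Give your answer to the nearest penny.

Usage = 86.6 kWh/day × 28 days = 2424.8 kWh
First 600 kWh × £0.090 = £54.00
Next 700 kWh × £0.119 = £83.30
Remaining 1124.8 kWh × £0.195 = £219.34
Energy charge = £356.64; + service £12.77 = £369.41

£369.41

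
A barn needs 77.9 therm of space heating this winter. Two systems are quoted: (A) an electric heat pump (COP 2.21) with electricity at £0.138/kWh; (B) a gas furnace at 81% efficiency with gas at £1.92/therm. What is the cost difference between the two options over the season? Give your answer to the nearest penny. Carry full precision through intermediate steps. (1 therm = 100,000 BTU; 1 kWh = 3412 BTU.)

Heat load = 77.9 therm × 100,000 = 7,790,000 BTU
Gas: input = 7,790,000 / 0.81 = 9,617,284 BTU = 96.17 therm → 96.17 × £1.92 = £184.65
Heat pump: 7,790,000 BTU / 3412 = 2,283 kWh heat; / 2.21 = 1,033 kWh in → × £0.138 = £142.57
Difference = |£184.65 − £142.57| = £42.09

£42.09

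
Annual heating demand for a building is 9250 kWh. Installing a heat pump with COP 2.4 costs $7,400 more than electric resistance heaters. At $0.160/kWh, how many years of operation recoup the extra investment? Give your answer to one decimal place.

Resistance: 9250 kWh × $0.160 = $1,480.00/yr
Heat pump: 9250 / 2.4 = 3854 kWh in → × $0.160 = $616.67/yr
Annual savings = $863.33
Payback = $7,400 / $863.33 = 8.57 years

8.6 years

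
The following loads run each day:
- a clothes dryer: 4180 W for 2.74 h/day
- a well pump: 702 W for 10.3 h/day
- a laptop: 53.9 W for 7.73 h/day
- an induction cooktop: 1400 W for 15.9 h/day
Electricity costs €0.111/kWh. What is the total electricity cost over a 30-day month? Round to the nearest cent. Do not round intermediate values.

clothes dryer: 4180 W × 2.74 h × 30 d = 343,596 Wh = 343.6 kWh
well pump: 702 W × 10.3 h × 30 d = 216,918 Wh = 216.9 kWh
laptop: 53.9 W × 7.73 h × 30 d = 12,499 Wh = 12.5 kWh
induction cooktop: 1400 W × 15.9 h × 30 d = 667,800 Wh = 667.8 kWh
Total energy = 343.6 + 216.9 + 12.5 + 667.8 = 1,241 kWh
Cost = 1,241 kWh × €0.111 = €137.73

€137.73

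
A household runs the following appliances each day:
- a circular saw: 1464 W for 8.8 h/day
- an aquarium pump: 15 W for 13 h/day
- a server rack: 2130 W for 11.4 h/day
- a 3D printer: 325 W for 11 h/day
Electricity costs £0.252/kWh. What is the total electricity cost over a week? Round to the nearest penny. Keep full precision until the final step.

£72.21

circular saw: 1464 W × 8.8 h × 7 d = 90,182 Wh = 90.18 kWh
aquarium pump: 15 W × 13 h × 7 d = 1,365 Wh = 1.365 kWh
server rack: 2130 W × 11.4 h × 7 d = 169,974 Wh = 170 kWh
3D printer: 325 W × 11 h × 7 d = 25,025 Wh = 25.02 kWh
Total energy = 90.18 + 1.365 + 170 + 25.02 = 286.5 kWh
Cost = 286.5 kWh × £0.252 = £72.21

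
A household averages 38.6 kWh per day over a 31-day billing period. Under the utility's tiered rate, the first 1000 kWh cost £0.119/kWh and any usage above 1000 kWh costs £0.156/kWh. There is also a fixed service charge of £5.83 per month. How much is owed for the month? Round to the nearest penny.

Usage = 38.6 kWh/day × 31 days = 1196.6 kWh
First 1000 kWh × £0.119 = £119.00
Remaining 196.6 kWh × £0.156 = £30.67
Energy charge = £149.67; + service £5.83 = £155.50

£155.50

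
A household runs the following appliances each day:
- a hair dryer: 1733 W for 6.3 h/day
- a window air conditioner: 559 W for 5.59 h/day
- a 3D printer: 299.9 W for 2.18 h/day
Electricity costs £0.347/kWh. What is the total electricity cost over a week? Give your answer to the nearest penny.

£35.70

hair dryer: 1733 W × 6.3 h × 7 d = 76,425 Wh = 76.43 kWh
window air conditioner: 559 W × 5.59 h × 7 d = 21,874 Wh = 21.87 kWh
3D printer: 299.9 W × 2.18 h × 7 d = 4,576 Wh = 4.576 kWh
Total energy = 76.43 + 21.87 + 4.576 = 102.9 kWh
Cost = 102.9 kWh × £0.347 = £35.70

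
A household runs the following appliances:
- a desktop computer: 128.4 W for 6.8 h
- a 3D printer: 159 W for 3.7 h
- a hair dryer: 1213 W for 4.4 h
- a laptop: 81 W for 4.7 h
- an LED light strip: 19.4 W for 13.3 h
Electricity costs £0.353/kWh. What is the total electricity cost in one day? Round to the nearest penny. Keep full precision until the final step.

£2.63

desktop computer: 128.4 W × 6.8 h = 873 Wh = 0.8731 kWh
3D printer: 159 W × 3.7 h = 588 Wh = 0.5883 kWh
hair dryer: 1213 W × 4.4 h = 5,337 Wh = 5.337 kWh
laptop: 81 W × 4.7 h = 381 Wh = 0.3807 kWh
LED light strip: 19.4 W × 13.3 h = 258 Wh = 0.258 kWh
Total energy = 0.8731 + 0.5883 + 5.337 + 0.3807 + 0.258 = 7.437 kWh
Cost = 7.437 kWh × £0.353 = £2.63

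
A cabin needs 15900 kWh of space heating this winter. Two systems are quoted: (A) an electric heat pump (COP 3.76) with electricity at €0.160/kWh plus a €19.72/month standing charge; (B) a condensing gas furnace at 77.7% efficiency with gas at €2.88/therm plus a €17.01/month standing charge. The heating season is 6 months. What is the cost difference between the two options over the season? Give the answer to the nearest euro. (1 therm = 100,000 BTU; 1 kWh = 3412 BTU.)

€1318

Heat load = 15900 kWh × 3412 = 54,250,800 BTU
Gas: input = 54,250,800 / 0.777 = 69,820,849 BTU = 698.2 therm → 698.2 × €2.88 = €2,010.84; + 6 × €17.01 standing = €2,112.90
Heat pump: 54,250,800 BTU / 3412 = 15,900 kWh heat; / 3.76 = 4,229 kWh in → × €0.160 = €676.60; + 6 × €19.72 standing = €794.92
Difference = |€2,112.90 − €794.92| = €1,317.98 ≈ €1318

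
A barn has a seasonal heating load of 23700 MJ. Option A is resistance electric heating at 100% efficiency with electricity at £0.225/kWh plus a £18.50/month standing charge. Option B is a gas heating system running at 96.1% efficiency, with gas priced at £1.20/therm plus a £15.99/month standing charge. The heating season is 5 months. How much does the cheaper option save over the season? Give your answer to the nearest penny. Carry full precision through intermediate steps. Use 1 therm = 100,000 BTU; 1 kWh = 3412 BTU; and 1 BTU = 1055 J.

£1213.43

Heat load = 23700 MJ = 23,700,000,000 J / 1055 = 22,464,455 BTU
Gas: input = 22,464,455 / 0.961 = 23,376,124 BTU = 233.8 therm → 233.8 × £1.20 = £280.51; + 5 × £15.99 standing = £360.46
Electric: 22,464,455 BTU / 3412 = 6,584 kWh → × £0.225 = £1,481.39; + 5 × £18.50 standing = £1,573.89
Difference = |£360.46 − £1,573.89| = £1,213.43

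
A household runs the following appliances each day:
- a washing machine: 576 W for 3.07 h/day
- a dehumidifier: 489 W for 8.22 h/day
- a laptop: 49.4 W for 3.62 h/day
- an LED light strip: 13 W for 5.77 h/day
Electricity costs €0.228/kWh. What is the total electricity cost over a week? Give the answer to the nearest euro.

washing machine: 576 W × 3.07 h × 7 d = 12,378 Wh = 12.38 kWh
dehumidifier: 489 W × 8.22 h × 7 d = 28,137 Wh = 28.14 kWh
laptop: 49.4 W × 3.62 h × 7 d = 1,252 Wh = 1.252 kWh
LED light strip: 13 W × 5.77 h × 7 d = 525 Wh = 0.5251 kWh
Total energy = 12.38 + 28.14 + 1.252 + 0.5251 = 42.29 kWh
Cost = 42.29 kWh × €0.228 = €9.64 ≈ €10

€10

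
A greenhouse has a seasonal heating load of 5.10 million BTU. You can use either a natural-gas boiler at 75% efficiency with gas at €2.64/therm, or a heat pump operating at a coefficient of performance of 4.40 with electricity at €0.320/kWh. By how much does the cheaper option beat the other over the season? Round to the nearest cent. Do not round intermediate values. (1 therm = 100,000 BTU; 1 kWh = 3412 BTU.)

Heat load = 5.10 × 10⁶ BTU = 5,100,000 BTU
Gas: input = 5,100,000 / 0.75 = 6,800,000 BTU = 68 therm → 68 × €2.64 = €179.52
Heat pump: 5,100,000 BTU / 3412 = 1,495 kWh heat; / 4.40 = 339.7 kWh in → × €0.320 = €108.71
Difference = |€179.52 − €108.71| = €70.81

€70.81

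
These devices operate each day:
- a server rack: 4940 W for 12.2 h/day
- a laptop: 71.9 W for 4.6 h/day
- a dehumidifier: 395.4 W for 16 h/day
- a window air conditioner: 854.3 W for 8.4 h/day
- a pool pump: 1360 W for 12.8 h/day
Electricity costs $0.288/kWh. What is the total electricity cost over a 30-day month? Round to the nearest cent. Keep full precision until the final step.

server rack: 4940 W × 12.2 h × 30 d = 1,808,040 Wh = 1,808 kWh
laptop: 71.9 W × 4.6 h × 30 d = 9,922 Wh = 9.922 kWh
dehumidifier: 395.4 W × 16 h × 30 d = 189,792 Wh = 189.8 kWh
window air conditioner: 854.3 W × 8.4 h × 30 d = 215,284 Wh = 215.3 kWh
pool pump: 1360 W × 12.8 h × 30 d = 522,240 Wh = 522.2 kWh
Total energy = 1,808 + 9.922 + 189.8 + 215.3 + 522.2 = 2,745 kWh
Cost = 2,745 kWh × $0.288 = $790.64

$790.64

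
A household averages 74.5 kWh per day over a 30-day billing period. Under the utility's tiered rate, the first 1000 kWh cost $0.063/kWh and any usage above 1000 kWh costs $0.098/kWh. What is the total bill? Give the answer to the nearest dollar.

Usage = 74.5 kWh/day × 30 days = 2235 kWh
First 1000 kWh × $0.063 = $63.00
Remaining 1235 kWh × $0.098 = $121.03
Total = $184.03 ≈ $184

$184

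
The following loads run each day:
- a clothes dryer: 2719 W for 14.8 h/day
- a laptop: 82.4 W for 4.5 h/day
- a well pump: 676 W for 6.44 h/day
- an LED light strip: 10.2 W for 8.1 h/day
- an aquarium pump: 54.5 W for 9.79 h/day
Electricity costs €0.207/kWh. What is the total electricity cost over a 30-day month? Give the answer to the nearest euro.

clothes dryer: 2719 W × 14.8 h × 30 d = 1,207,236 Wh = 1,207 kWh
laptop: 82.4 W × 4.5 h × 30 d = 11,124 Wh = 11.12 kWh
well pump: 676 W × 6.44 h × 30 d = 130,603 Wh = 130.6 kWh
LED light strip: 10.2 W × 8.1 h × 30 d = 2,479 Wh = 2.479 kWh
aquarium pump: 54.5 W × 9.79 h × 30 d = 16,007 Wh = 16.01 kWh
Total energy = 1,207 + 11.12 + 130.6 + 2.479 + 16.01 = 1,367 kWh
Cost = 1,367 kWh × €0.207 = €283.06 ≈ €283

€283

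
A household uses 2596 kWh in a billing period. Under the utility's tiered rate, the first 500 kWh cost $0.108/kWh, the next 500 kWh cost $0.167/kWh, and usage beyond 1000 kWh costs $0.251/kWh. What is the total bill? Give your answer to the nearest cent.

$538.10

First 500 kWh × $0.108 = $54.00
Next 500 kWh × $0.167 = $83.50
Remaining 1596 kWh × $0.251 = $400.60
Total = $538.10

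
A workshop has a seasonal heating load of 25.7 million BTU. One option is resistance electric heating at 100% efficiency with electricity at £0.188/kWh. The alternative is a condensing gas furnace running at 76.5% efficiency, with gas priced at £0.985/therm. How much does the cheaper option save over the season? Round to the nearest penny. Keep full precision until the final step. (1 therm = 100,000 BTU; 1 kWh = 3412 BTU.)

£1085.15

Heat load = 25.7 × 10⁶ BTU = 25,700,000 BTU
Gas: input = 25,700,000 / 0.765 = 33,594,771 BTU = 335.9 therm → 335.9 × £0.985 = £330.91
Electric: 25,700,000 BTU / 3412 = 7,532 kWh → × £0.188 = £1,416.06
Difference = |£330.91 − £1,416.06| = £1,085.15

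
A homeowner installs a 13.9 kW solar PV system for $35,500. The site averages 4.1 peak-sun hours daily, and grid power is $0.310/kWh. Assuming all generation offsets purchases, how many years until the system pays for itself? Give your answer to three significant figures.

5.51 years

Daily generation = 13.9 kW × 4.1 h = 56.99 kWh
Annual generation = 56.99 × 365 = 20801 kWh
Annual savings = 20801 × $0.310 = $6,448.42
Payback = $35,500 / $6,448.42 = 5.51 years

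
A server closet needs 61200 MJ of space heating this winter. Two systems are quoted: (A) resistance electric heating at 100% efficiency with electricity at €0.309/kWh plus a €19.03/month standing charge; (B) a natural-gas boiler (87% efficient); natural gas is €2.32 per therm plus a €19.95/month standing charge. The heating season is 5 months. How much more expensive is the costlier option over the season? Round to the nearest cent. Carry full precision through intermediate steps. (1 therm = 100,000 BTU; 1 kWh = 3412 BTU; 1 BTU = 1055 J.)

Heat load = 61200 MJ = 61,200,000,000 J / 1055 = 58,009,479 BTU
Gas: input = 58,009,479 / 0.87 = 66,677,562 BTU = 666.8 therm → 666.8 × €2.32 = €1,546.92; + 5 × €19.95 standing = €1,646.67
Electric: 58,009,479 BTU / 3412 = 17,000 kWh → × €0.309 = €5,253.50; + 5 × €19.03 standing = €5,348.65
Difference = |€1,646.67 − €5,348.65| = €3,701.98

€3701.98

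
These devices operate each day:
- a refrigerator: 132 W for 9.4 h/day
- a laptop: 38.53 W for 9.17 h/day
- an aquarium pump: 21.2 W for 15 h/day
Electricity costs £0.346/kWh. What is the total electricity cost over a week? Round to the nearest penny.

refrigerator: 132 W × 9.4 h × 7 d = 8,686 Wh = 8.686 kWh
laptop: 38.53 W × 9.17 h × 7 d = 2,473 Wh = 2.473 kWh
aquarium pump: 21.2 W × 15 h × 7 d = 2,226 Wh = 2.226 kWh
Total energy = 8.686 + 2.473 + 2.226 = 13.38 kWh
Cost = 13.38 kWh × £0.346 = £4.63

£4.63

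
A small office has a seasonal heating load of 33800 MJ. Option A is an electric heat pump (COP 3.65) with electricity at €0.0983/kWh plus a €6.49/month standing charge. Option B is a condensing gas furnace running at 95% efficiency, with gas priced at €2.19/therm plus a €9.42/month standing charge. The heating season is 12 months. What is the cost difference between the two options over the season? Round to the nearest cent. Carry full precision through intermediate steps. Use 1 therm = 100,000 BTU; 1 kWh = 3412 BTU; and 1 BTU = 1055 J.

€520.84

Heat load = 33800 MJ = 33,800,000,000 J / 1055 = 32,037,915 BTU
Gas: input = 32,037,915 / 0.95 = 33,724,121 BTU = 337.2 therm → 337.2 × €2.19 = €738.56; + 12 × €9.42 standing = €851.60
Heat pump: 32,037,915 BTU / 3412 = 9,390 kWh heat; / 3.65 = 2,573 kWh in → × €0.0983 = €252.88; + 12 × €6.49 standing = €330.76
Difference = |€851.60 − €330.76| = €520.84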